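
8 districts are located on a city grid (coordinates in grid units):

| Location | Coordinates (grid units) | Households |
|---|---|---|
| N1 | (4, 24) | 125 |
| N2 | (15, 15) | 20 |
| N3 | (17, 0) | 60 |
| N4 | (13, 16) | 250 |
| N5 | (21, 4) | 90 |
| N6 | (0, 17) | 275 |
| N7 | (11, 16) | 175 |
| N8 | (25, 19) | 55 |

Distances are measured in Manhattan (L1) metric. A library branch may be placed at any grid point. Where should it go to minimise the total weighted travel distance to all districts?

(11, 16)

Manhattan distance separates: Σwᵢ(|x−xᵢ|+|y−yᵢ|) = Σwᵢ|x−xᵢ| + Σwᵢ|y−yᵢ|, so x and y are optimised independently as 1-D weighted medians.
Total weight W = 1050; half = 525.
x-coordinate, sorted with cumulative weight:
  x=0 (N6, w=275) cum 275
  x=4 (N1, w=125) cum 400
  x=11 (N7, w=175) cum 575  ← median
  x=13 (N4, w=250) cum 825
  x=15 (N2, w=20) cum 845
  x=17 (N3, w=60) cum 905
  x=21 (N5, w=90) cum 995
  x=25 (N8, w=55) cum 1050
⇒ x* = 11
y-coordinate, sorted with cumulative weight:
  y=0 (N3, w=60) cum 60
  y=4 (N5, w=90) cum 150
  y=15 (N2, w=20) cum 170
  y=16 (N4, w=250) cum 420
  y=16 (N7, w=175) cum 595  ← median
  y=17 (N6, w=275) cum 870
  y=19 (N8, w=55) cum 925
  y=24 (N1, w=125) cum 1050
⇒ y* = 16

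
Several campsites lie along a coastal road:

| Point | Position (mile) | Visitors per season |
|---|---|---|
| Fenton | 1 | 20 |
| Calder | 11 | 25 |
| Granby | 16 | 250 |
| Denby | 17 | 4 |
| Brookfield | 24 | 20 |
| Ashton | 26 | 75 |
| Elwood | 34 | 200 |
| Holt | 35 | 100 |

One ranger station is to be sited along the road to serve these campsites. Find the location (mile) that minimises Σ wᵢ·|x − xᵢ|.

x = 26

For a sum of weighted absolute distances on a line, the optimum is the weighted median (not the mean). Total weight W = 694; half-weight = 347.
Sort by position and accumulate weight:
  mile 1 (Fenton, w=20) → cum 20
  mile 11 (Calder, w=25) → cum 45
  mile 16 (Granby, w=250) → cum 295
  mile 17 (Denby, w=4) → cum 299
  mile 24 (Brookfield, w=20) → cum 319
  mile 26 (Ashton, w=75) → cum 394  ≥ 347 → median here
  mile 34 (Elwood, w=200) → cum 594
  mile 35 (Holt, w=100) → cum 694
Optimal location: mile 26.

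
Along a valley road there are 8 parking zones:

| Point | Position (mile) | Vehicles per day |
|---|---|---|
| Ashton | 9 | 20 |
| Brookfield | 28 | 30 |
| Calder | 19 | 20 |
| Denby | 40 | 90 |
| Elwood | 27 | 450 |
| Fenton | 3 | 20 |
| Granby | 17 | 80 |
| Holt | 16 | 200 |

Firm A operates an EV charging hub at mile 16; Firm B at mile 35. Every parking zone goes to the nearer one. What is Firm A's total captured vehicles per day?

The indifferent point is the midpoint (16+35)/2 = 25.5; parking zones left of it (closer to Firm A at 16) go to Firm A, those right go to Firm B.
  Fenton at 3 (w=20) → Firm A
  Ashton at 9 (w=20) → Firm A
  Holt at 16 (w=200) → Firm A
  Granby at 17 (w=80) → Firm A
  Calder at 19 (w=20) → Firm A
  Elwood at 27 (w=450) → Firm B
  Brookfield at 28 (w=30) → Firm B
  Denby at 40 (w=90) → Firm B
Firm A captures 340; Firm B captures 570.

340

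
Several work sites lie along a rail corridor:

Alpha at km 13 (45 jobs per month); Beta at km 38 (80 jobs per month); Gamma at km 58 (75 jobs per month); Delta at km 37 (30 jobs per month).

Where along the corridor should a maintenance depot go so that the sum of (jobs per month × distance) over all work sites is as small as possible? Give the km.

For a sum of weighted absolute distances on a line, the optimum is the weighted median (not the mean). Total weight W = 230; half-weight = 115.
Sort by position and accumulate weight:
  km 13 (Alpha, w=45) → cum 45
  km 37 (Delta, w=30) → cum 75
  km 38 (Beta, w=80) → cum 155  ≥ 115 → median here
  km 58 (Gamma, w=75) → cum 230
Optimal location: km 38.

x = 38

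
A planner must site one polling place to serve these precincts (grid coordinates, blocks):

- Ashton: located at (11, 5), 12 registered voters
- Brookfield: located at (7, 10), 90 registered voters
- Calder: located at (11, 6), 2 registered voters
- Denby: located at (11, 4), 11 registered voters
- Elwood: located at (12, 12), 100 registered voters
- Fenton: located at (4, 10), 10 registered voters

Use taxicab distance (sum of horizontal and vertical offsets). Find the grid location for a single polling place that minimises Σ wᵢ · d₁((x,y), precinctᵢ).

Manhattan distance separates: Σwᵢ(|x−xᵢ|+|y−yᵢ|) = Σwᵢ|x−xᵢ| + Σwᵢ|y−yᵢ|, so x and y are optimised independently as 1-D weighted medians.
Total weight W = 225; half = 112.5.
x-coordinate, sorted with cumulative weight:
  x=4 (Fenton, w=10) cum 10
  x=7 (Brookfield, w=90) cum 100
  x=11 (Ashton, w=12) cum 112
  x=11 (Calder, w=2) cum 114  ← median
  x=11 (Denby, w=11) cum 125
  x=12 (Elwood, w=100) cum 225
⇒ x* = 11
y-coordinate, sorted with cumulative weight:
  y=4 (Denby, w=11) cum 11
  y=5 (Ashton, w=12) cum 23
  y=6 (Calder, w=2) cum 25
  y=10 (Brookfield, w=90) cum 115  ← median
  y=10 (Fenton, w=10) cum 125
  y=12 (Elwood, w=100) cum 225
⇒ y* = 10

(11, 10)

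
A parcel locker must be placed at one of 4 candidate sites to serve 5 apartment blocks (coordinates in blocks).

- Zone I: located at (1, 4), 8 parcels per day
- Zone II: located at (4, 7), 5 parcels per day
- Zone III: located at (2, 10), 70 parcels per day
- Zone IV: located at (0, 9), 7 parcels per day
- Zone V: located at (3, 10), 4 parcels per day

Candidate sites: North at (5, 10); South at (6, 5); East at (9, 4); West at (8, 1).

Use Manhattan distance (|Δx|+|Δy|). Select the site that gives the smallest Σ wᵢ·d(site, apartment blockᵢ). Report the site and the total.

North, total 360 blocks

Total weighted distance at each candidate:
  North (5, 10): total = 360
  South (6, 5): total = 800
  East (9, 4): total = 1160
  West (8, 1): total = 1348
Minimum is at North with total 360 blocks.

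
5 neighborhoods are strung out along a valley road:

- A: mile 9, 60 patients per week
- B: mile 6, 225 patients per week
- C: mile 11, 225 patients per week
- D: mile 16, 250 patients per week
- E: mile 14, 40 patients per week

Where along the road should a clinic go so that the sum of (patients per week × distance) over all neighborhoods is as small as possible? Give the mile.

For a sum of weighted absolute distances on a line, the optimum is the weighted median (not the mean). Total weight W = 800; half-weight = 400.
Sort by position and accumulate weight:
  mile 6 (B, w=225) → cum 225
  mile 9 (A, w=60) → cum 285
  mile 11 (C, w=225) → cum 510  ≥ 400 → median here
  mile 14 (E, w=40) → cum 550
  mile 16 (D, w=250) → cum 800
Optimal location: mile 11.

x = 11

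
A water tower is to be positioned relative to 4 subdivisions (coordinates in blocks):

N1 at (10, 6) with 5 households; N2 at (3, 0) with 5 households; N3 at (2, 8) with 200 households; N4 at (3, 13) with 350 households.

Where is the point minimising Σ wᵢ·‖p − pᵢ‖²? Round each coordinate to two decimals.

(2.71, 11.04)

The minimiser of Σwᵢ‖p−pᵢ‖² is the weighted centroid p* = (Σwᵢpᵢ)/(Σwᵢ).
Σwᵢ = 560.
Σwᵢxᵢ = 5·10 + 5·3 + 200·2 + 350·3 = 1515.
Σwᵢyᵢ = 5·6 + 5·0 + 200·8 + 350·13 = 6180.
x* = 1515/560 = 2.71, y* = 6180/560 = 11.04.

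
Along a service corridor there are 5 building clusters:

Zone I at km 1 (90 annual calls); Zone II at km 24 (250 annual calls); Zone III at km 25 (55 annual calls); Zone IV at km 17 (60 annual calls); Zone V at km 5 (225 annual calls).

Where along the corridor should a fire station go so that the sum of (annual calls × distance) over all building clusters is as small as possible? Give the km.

x = 17

For a sum of weighted absolute distances on a line, the optimum is the weighted median (not the mean). Total weight W = 680; half-weight = 340.
Sort by position and accumulate weight:
  km 1 (Zone I, w=90) → cum 90
  km 5 (Zone V, w=225) → cum 315
  km 17 (Zone IV, w=60) → cum 375  ≥ 340 → median here
  km 24 (Zone II, w=250) → cum 625
  km 25 (Zone III, w=55) → cum 680
Optimal location: km 17.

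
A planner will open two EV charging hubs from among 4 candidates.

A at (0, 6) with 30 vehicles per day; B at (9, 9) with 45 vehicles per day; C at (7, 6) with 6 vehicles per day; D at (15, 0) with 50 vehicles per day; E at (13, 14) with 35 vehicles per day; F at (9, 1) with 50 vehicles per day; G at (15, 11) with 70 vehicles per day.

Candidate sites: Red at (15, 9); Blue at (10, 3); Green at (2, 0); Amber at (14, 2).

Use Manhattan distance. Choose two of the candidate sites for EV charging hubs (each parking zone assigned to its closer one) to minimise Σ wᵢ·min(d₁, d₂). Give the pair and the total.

Evaluate every pair (each demand assigned to the nearer of the two):
  {Red, Blue}: total = 1631
  {Red, Amber}: total = 1711
  {Red, Green}: total = 1811
  {Blue, Amber}: total = 2196
  {Green, Amber}: total = 2451
  {Blue, Green}: total = 2541
Best pair: {Red, Blue} with total 1631.

{Red, Blue}, total 1631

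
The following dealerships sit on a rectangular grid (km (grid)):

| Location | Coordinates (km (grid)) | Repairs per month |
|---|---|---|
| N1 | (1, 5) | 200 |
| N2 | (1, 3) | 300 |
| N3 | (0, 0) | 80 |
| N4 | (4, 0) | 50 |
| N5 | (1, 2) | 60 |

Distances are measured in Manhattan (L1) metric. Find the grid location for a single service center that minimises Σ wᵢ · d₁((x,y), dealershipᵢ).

Manhattan distance separates: Σwᵢ(|x−xᵢ|+|y−yᵢ|) = Σwᵢ|x−xᵢ| + Σwᵢ|y−yᵢ|, so x and y are optimised independently as 1-D weighted medians.
Total weight W = 690; half = 345.
x-coordinate, sorted with cumulative weight:
  x=0 (N3, w=80) cum 80
  x=1 (N1, w=200) cum 280
  x=1 (N2, w=300) cum 580  ← median
  x=1 (N5, w=60) cum 640
  x=4 (N4, w=50) cum 690
⇒ x* = 1
y-coordinate, sorted with cumulative weight:
  y=0 (N3, w=80) cum 80
  y=0 (N4, w=50) cum 130
  y=2 (N5, w=60) cum 190
  y=3 (N2, w=300) cum 490  ← median
  y=5 (N1, w=200) cum 690
⇒ y* = 3

(1, 3)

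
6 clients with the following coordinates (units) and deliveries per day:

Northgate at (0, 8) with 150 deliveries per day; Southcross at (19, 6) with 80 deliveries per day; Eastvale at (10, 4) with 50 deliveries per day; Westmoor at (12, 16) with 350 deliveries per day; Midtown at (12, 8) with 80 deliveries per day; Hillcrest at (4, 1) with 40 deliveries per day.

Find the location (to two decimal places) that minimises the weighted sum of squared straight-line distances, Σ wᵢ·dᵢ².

(9.79, 10.88)

The minimiser of Σwᵢ‖p−pᵢ‖² is the weighted centroid p* = (Σwᵢpᵢ)/(Σwᵢ).
Σwᵢ = 750.
Σwᵢxᵢ = 150·0 + 80·19 + 50·10 + 350·12 + 80·12 + 40·4 = 7340.
Σwᵢyᵢ = 150·8 + 80·6 + 50·4 + 350·16 + 80·8 + 40·1 = 8160.
x* = 7340/750 = 9.79, y* = 8160/750 = 10.88.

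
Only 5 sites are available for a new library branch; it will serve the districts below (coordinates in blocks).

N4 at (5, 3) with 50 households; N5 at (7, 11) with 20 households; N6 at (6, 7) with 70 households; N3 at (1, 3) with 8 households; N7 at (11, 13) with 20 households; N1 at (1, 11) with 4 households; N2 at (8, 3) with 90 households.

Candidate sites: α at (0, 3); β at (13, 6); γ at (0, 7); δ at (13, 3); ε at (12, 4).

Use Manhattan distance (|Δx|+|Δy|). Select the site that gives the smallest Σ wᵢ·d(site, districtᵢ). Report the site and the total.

Total weighted distance at each candidate:
  α (0, 3): total = 2434
  β (13, 6): total = 2418
  γ (0, 7): total = 2570
  δ (13, 3): total = 2316
  ε (12, 4): total = 2088
Minimum is at ε with total 2088 blocks.

ε, total 2088 blocks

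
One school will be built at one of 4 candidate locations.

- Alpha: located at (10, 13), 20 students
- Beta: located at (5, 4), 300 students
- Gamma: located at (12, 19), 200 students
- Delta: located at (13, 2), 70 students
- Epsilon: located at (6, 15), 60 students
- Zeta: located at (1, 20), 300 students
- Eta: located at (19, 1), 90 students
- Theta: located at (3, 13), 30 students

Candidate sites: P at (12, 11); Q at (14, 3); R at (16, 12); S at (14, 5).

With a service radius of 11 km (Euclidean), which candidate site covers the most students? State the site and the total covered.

Coverage radius r = 11 km; a point is covered iff (Δx)²+(Δy)² ≤ 11² = 121.
  P (12, 11): covers {Alpha, Beta, Gamma, Delta, Epsilon, Theta} → 680
  Q (14, 3): covers {Alpha, Beta, Delta, Eta} → 480
  R (16, 12): covers {Alpha, Gamma, Delta, Epsilon} → 350
  S (14, 5): covers {Alpha, Beta, Delta, Eta} → 480
Maximum coverage at P: 680 students.

P, covering 680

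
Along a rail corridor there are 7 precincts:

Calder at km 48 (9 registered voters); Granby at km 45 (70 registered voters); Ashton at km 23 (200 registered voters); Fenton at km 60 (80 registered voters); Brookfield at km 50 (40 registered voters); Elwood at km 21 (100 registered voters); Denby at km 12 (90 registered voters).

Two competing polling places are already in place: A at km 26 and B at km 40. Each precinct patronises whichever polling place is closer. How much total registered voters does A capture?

The indifferent point is the midpoint (26+40)/2 = 33; precincts left of it (closer to A at 26) go to A, those right go to B.
  Denby at 12 (w=90) → A
  Elwood at 21 (w=100) → A
  Ashton at 23 (w=200) → A
  Granby at 45 (w=70) → B
  Calder at 48 (w=9) → B
  Brookfield at 50 (w=40) → B
  Fenton at 60 (w=80) → B
A captures 390; B captures 199.

390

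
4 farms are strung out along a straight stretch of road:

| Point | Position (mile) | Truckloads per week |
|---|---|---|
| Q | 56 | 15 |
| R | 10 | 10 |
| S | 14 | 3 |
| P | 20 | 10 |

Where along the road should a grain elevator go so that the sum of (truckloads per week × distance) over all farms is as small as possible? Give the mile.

x = 20

For a sum of weighted absolute distances on a line, the optimum is the weighted median (not the mean). Total weight W = 38; half-weight = 19.
Sort by position and accumulate weight:
  mile 10 (R, w=10) → cum 10
  mile 14 (S, w=3) → cum 13
  mile 20 (P, w=10) → cum 23  ≥ 19 → median here
  mile 56 (Q, w=15) → cum 38
Optimal location: mile 20.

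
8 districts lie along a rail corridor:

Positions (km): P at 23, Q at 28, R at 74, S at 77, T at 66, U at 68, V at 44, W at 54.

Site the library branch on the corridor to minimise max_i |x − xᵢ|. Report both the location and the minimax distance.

The 1-center on a line is the midpoint of the two extreme points: leftmost at 23, rightmost at 77.
Optimal location = (23 + 77)/2 = 50; maximum distance = (77 − 23)/2 = 27.

location 50, max distance 27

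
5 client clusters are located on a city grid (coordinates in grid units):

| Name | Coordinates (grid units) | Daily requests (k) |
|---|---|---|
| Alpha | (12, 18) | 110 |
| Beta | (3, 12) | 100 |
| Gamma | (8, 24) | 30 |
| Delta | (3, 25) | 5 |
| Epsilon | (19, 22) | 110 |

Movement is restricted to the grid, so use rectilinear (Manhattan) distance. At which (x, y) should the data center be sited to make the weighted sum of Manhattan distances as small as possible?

Manhattan distance separates: Σwᵢ(|x−xᵢ|+|y−yᵢ|) = Σwᵢ|x−xᵢ| + Σwᵢ|y−yᵢ|, so x and y are optimised independently as 1-D weighted medians.
Total weight W = 355; half = 177.5.
x-coordinate, sorted with cumulative weight:
  x=3 (Beta, w=100) cum 100
  x=3 (Delta, w=5) cum 105
  x=8 (Gamma, w=30) cum 135
  x=12 (Alpha, w=110) cum 245  ← median
  x=19 (Epsilon, w=110) cum 355
⇒ x* = 12
y-coordinate, sorted with cumulative weight:
  y=12 (Beta, w=100) cum 100
  y=18 (Alpha, w=110) cum 210  ← median
  y=22 (Epsilon, w=110) cum 320
  y=24 (Gamma, w=30) cum 350
  y=25 (Delta, w=5) cum 355
⇒ y* = 18

(12, 18)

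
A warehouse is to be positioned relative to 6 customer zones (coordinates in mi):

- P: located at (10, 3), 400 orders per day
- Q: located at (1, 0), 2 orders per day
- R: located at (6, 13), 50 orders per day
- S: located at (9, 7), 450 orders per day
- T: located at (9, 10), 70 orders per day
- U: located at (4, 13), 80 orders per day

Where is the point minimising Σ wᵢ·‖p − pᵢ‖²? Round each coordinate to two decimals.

(8.84, 6.41)

The minimiser of Σwᵢ‖p−pᵢ‖² is the weighted centroid p* = (Σwᵢpᵢ)/(Σwᵢ).
Σwᵢ = 1052.
Σwᵢxᵢ = 400·10 + 2·1 + 50·6 + 450·9 + 70·9 + 80·4 = 9302.
Σwᵢyᵢ = 400·3 + 2·0 + 50·13 + 450·7 + 70·10 + 80·13 = 6740.
x* = 9302/1052 = 8.84, y* = 6740/1052 = 6.41.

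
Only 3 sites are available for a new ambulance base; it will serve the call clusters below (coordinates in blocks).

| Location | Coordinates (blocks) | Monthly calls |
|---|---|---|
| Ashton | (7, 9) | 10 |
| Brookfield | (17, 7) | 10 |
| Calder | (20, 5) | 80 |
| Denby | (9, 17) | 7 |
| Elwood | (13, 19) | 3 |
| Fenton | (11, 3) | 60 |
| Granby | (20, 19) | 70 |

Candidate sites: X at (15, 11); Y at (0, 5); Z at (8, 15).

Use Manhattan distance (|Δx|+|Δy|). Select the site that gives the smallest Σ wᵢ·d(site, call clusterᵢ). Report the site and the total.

X, total 2784 blocks

Total weighted distance at each candidate:
  X (15, 11): total = 2784
  Y (0, 5): total = 5288
  Z (8, 15): total = 4068
Minimum is at X with total 2784 blocks.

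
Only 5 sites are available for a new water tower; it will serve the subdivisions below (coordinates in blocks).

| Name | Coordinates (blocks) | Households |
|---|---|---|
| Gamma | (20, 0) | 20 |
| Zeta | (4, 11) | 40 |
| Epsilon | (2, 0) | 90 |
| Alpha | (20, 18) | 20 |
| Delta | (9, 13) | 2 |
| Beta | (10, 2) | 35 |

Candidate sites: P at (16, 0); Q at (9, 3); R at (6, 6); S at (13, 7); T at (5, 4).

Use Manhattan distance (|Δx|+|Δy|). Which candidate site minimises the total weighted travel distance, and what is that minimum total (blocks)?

Total weighted distance at each candidate:
  P (16, 0): total = 3020
  Q (9, 3): total = 2310
  R (6, 6): total = 2400
  S (13, 7): total = 3080
  T (5, 4): total = 2181
Minimum is at T with total 2181 blocks.

T, total 2181 blocks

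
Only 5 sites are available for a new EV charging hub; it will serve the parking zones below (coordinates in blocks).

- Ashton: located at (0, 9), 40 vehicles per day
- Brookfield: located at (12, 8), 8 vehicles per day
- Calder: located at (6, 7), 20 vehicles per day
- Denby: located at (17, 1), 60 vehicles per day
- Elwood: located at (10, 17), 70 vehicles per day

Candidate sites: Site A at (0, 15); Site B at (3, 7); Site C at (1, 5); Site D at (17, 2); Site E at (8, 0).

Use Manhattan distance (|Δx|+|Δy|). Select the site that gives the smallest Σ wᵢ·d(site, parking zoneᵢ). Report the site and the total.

Site B, total 2730 blocks

Total weighted distance at each candidate:
  Site A (0, 15): total = 3372
  Site B (3, 7): total = 2730
  Site C (1, 5): total = 3122
  Site D (17, 2): total = 2968
  Site E (8, 0): total = 2886
Minimum is at Site B with total 2730 blocks.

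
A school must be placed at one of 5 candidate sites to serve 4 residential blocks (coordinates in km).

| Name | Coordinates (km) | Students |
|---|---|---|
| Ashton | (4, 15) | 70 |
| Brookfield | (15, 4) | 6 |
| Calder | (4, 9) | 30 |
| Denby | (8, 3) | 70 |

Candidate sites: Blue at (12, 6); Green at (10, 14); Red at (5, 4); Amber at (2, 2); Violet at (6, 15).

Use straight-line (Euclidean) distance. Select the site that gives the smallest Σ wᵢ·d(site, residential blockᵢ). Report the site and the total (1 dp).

Total weighted distance at each candidate:
  Blue (12, 6): total = 1470.9
  Green (10, 14): total = 1509.8
  Red (5, 4): total = 1207.5
  Amber (2, 2): total = 1643.8
  Violet (6, 15): total = 1266.6
Minimum is at Red with total 1207.5 km.

Red, total 1207.5 km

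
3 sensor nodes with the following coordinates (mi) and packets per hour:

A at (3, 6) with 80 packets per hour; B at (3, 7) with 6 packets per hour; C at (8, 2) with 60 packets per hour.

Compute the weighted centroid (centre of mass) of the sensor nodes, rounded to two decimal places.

The minimiser of Σwᵢ‖p−pᵢ‖² is the weighted centroid p* = (Σwᵢpᵢ)/(Σwᵢ).
Σwᵢ = 146.
Σwᵢxᵢ = 80·3 + 6·3 + 60·8 = 738.
Σwᵢyᵢ = 80·6 + 6·7 + 60·2 = 642.
x* = 738/146 = 5.05, y* = 642/146 = 4.40.

(5.05, 4.40)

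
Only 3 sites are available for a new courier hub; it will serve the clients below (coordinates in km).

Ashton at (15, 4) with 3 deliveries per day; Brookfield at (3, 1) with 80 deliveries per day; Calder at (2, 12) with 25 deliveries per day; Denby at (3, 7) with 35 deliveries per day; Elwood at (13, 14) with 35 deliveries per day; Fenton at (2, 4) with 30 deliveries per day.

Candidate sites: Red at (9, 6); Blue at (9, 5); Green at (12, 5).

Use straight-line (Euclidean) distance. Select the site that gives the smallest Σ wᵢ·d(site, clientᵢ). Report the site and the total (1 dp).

Red, total 1618.6 km

Total weighted distance at each candidate:
  Red (9, 6): total = 1618.6
  Blue (9, 5): total = 1620.8
  Green (12, 5): total = 2043.7
Minimum is at Red with total 1618.6 km.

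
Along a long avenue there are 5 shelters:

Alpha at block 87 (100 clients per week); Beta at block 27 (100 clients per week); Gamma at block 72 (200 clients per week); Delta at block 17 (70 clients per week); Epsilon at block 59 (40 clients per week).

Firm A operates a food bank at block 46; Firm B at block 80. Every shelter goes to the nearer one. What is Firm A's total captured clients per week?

The indifferent point is the midpoint (46+80)/2 = 63; shelters left of it (closer to Firm A at 46) go to Firm A, those right go to Firm B.
  Delta at 17 (w=70) → Firm A
  Beta at 27 (w=100) → Firm A
  Epsilon at 59 (w=40) → Firm A
  Gamma at 72 (w=200) → Firm B
  Alpha at 87 (w=100) → Firm B
Firm A captures 210; Firm B captures 300.

210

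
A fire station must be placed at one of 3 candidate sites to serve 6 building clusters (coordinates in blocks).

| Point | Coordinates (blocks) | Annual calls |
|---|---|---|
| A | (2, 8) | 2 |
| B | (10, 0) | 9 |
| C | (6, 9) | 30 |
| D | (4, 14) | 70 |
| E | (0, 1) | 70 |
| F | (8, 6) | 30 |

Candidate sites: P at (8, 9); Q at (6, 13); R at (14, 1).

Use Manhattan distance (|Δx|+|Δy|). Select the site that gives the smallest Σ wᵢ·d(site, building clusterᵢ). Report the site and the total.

Total weighted distance at each candidate:
  P (8, 9): total = 2013
  Q (6, 13): total = 2031
  R (14, 1): total = 3483
Minimum is at P with total 2013 blocks.

P, total 2013 blocks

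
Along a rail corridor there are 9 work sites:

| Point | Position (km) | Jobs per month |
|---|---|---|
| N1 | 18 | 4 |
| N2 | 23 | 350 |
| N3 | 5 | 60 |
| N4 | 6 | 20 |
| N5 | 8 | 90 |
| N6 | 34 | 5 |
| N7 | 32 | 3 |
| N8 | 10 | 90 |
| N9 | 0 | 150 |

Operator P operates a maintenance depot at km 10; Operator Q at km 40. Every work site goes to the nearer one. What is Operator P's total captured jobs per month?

The indifferent point is the midpoint (10+40)/2 = 25; work sites left of it (closer to Operator P at 10) go to Operator P, those right go to Operator Q.
  N9 at 0 (w=150) → Operator P
  N3 at 5 (w=60) → Operator P
  N4 at 6 (w=20) → Operator P
  N5 at 8 (w=90) → Operator P
  N8 at 10 (w=90) → Operator P
  N1 at 18 (w=4) → Operator P
  N2 at 23 (w=350) → Operator P
  N7 at 32 (w=3) → Operator Q
  N6 at 34 (w=5) → Operator Q
Operator P captures 764; Operator Q captures 8.

764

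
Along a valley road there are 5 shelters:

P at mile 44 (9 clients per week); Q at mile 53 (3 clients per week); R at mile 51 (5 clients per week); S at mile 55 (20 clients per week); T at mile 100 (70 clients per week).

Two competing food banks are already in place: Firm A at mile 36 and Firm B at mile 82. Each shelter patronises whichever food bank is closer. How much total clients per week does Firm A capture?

37

The indifferent point is the midpoint (36+82)/2 = 59; shelters left of it (closer to Firm A at 36) go to Firm A, those right go to Firm B.
  P at 44 (w=9) → Firm A
  R at 51 (w=5) → Firm A
  Q at 53 (w=3) → Firm A
  S at 55 (w=20) → Firm A
  T at 100 (w=70) → Firm B
Firm A captures 37; Firm B captures 70.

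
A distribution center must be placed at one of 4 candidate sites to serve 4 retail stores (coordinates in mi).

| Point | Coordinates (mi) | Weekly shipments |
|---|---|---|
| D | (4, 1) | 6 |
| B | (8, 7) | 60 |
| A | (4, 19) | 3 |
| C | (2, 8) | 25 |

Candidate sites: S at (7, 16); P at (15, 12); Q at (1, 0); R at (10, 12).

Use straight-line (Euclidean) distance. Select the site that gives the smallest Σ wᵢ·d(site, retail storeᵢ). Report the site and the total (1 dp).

Total weighted distance at each candidate:
  S (7, 16): total = 883.7
  P (15, 12): total = 988.6
  Q (1, 0): total = 872.2
  R (10, 12): total = 649.6
Minimum is at R with total 649.6 mi.

R, total 649.6 mi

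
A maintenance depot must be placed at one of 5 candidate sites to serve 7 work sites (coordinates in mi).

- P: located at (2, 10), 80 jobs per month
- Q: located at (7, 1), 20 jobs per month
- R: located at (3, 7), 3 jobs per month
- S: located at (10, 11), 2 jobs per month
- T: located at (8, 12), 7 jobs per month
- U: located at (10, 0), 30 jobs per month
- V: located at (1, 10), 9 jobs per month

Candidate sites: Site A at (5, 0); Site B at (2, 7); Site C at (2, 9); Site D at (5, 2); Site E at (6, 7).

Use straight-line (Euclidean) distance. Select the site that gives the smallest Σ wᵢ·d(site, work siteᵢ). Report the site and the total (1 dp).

Total weighted distance at each candidate:
  Site A (5, 0): total = 1259.5
  Site B (2, 7): total = 819.1
  Site C (2, 9): total = 712.8
  Site D (5, 2): total = 1080.1
  Site E (6, 7): total = 874.0
Minimum is at Site C with total 712.8 mi.

Site C, total 712.8 mi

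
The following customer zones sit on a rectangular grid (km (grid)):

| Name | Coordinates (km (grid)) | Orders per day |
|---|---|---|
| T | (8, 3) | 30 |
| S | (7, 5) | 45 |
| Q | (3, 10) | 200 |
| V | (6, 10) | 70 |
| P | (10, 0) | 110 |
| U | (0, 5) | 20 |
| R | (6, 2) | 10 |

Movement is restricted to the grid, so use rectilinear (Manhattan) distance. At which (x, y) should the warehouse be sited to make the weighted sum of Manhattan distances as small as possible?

(6, 10)

Manhattan distance separates: Σwᵢ(|x−xᵢ|+|y−yᵢ|) = Σwᵢ|x−xᵢ| + Σwᵢ|y−yᵢ|, so x and y are optimised independently as 1-D weighted medians.
Total weight W = 485; half = 242.5.
x-coordinate, sorted with cumulative weight:
  x=0 (U, w=20) cum 20
  x=3 (Q, w=200) cum 220
  x=6 (V, w=70) cum 290  ← median
  x=6 (R, w=10) cum 300
  x=7 (S, w=45) cum 345
  x=8 (T, w=30) cum 375
  x=10 (P, w=110) cum 485
⇒ x* = 6
y-coordinate, sorted with cumulative weight:
  y=0 (P, w=110) cum 110
  y=2 (R, w=10) cum 120
  y=3 (T, w=30) cum 150
  y=5 (S, w=45) cum 195
  y=5 (U, w=20) cum 215
  y=10 (Q, w=200) cum 415  ← median
  y=10 (V, w=70) cum 485
⇒ y* = 10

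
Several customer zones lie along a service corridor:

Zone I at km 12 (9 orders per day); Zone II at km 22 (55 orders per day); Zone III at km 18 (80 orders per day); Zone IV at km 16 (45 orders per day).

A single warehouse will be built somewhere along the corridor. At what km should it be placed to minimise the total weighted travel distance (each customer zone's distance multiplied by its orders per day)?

x = 18

For a sum of weighted absolute distances on a line, the optimum is the weighted median (not the mean). Total weight W = 189; half-weight = 94.5.
Sort by position and accumulate weight:
  km 12 (Zone I, w=9) → cum 9
  km 16 (Zone IV, w=45) → cum 54
  km 18 (Zone III, w=80) → cum 134  ≥ 94.5 → median here
  km 22 (Zone II, w=55) → cum 189
Optimal location: km 18.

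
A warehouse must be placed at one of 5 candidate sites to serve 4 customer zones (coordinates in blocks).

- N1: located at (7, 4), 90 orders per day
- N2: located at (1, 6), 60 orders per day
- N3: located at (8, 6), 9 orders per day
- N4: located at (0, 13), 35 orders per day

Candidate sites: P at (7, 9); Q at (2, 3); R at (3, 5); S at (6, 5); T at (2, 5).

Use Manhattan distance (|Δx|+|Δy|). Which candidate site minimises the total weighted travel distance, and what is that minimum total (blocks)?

Total weighted distance at each candidate:
  P (7, 9): total = 1411
  Q (2, 3): total = 1281
  R (3, 5): total = 1069
  S (6, 5): total = 1057
  T (2, 5): total = 1073
Minimum is at S with total 1057 blocks.

S, total 1057 blocks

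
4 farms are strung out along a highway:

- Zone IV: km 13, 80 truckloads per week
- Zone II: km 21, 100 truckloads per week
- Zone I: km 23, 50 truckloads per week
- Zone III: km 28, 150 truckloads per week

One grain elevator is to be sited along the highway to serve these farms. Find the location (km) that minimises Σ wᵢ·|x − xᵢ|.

x = 23

For a sum of weighted absolute distances on a line, the optimum is the weighted median (not the mean). Total weight W = 380; half-weight = 190.
Sort by position and accumulate weight:
  km 13 (Zone IV, w=80) → cum 80
  km 21 (Zone II, w=100) → cum 180
  km 23 (Zone I, w=50) → cum 230  ≥ 190 → median here
  km 28 (Zone III, w=150) → cum 380
Optimal location: km 23.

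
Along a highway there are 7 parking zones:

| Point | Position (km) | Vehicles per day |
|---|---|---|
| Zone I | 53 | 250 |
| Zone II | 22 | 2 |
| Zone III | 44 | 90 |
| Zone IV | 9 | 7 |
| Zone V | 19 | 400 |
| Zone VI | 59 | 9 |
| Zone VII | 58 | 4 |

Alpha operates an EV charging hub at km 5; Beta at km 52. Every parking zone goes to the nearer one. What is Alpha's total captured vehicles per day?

409

The indifferent point is the midpoint (5+52)/2 = 28.5; parking zones left of it (closer to Alpha at 5) go to Alpha, those right go to Beta.
  Zone IV at 9 (w=7) → Alpha
  Zone V at 19 (w=400) → Alpha
  Zone II at 22 (w=2) → Alpha
  Zone III at 44 (w=90) → Beta
  Zone I at 53 (w=250) → Beta
  Zone VII at 58 (w=4) → Beta
  Zone VI at 59 (w=9) → Beta
Alpha captures 409; Beta captures 353.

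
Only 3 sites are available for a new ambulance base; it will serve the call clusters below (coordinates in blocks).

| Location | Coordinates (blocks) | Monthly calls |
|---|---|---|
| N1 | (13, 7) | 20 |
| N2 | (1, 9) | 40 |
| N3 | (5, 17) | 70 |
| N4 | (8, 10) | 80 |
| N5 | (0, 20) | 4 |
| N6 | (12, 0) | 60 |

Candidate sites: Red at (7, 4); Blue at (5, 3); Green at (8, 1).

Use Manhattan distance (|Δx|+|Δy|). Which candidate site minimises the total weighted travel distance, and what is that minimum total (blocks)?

Total weighted distance at each candidate:
  Red (7, 4): total = 2862
  Blue (5, 3): total = 3108
  Green (8, 1): total = 3278
Minimum is at Red with total 2862 blocks.

Red, total 2862 blocks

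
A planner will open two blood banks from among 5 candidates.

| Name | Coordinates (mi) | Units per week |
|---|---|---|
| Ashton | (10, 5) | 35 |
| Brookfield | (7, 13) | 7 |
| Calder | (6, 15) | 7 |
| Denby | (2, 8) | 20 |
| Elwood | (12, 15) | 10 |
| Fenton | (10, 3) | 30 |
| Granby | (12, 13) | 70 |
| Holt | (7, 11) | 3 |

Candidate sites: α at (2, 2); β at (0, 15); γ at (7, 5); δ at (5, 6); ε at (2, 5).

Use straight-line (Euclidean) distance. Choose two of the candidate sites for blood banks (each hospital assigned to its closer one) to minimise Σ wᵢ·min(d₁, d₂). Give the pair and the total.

Evaluate every pair (each demand assigned to the nearer of the two):
  {γ, δ}: total = 1188.0
  {γ, ε}: total = 1189.7
  {β, γ}: total = 1212.9
  {α, γ}: total = 1246.3
  {β, δ}: total = 1341.6
  {δ, ε}: total = 1350.9
  {α, δ}: total = 1363.0
  {β, ε}: total = 1675.4
  {α, β}: total = 1749.6
  {α, ε}: total = 1784.6
Best pair: {γ, δ} with total 1188.0.

{γ, δ}, total 1188.0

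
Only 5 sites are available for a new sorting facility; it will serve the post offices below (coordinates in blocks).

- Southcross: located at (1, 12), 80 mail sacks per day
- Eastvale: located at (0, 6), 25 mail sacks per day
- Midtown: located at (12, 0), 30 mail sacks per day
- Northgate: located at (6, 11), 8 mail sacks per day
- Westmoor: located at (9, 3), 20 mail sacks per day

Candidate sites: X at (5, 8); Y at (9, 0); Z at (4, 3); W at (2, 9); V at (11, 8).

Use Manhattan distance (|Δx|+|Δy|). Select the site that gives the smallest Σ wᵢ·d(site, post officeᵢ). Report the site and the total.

Total weighted distance at each candidate:
  X (5, 8): total = 1477
  Y (9, 0): total = 2237
  Z (4, 3): total = 1645
  W (2, 9): total = 1323
  V (11, 8): total = 1919
Minimum is at W with total 1323 blocks.

W, total 1323 blocks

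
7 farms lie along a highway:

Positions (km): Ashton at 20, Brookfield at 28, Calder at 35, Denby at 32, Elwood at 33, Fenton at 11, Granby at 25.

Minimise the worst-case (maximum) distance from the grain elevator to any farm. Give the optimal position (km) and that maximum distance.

location 23, max distance 12

The 1-center on a line is the midpoint of the two extreme points: leftmost at 11, rightmost at 35.
Optimal location = (11 + 35)/2 = 23; maximum distance = (35 − 11)/2 = 12.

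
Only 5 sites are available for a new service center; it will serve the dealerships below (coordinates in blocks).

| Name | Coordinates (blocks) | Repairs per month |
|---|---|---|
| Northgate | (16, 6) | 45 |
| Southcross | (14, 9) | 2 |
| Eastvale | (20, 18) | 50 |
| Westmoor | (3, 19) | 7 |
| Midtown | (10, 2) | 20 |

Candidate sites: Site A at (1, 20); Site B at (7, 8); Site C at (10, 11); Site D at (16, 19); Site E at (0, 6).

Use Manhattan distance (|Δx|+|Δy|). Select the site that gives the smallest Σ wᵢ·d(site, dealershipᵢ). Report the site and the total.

Site D, total 1410 blocks

Total weighted distance at each candidate:
  Site A (1, 20): total = 2964
  Site B (7, 8): total = 1946
  Site C (10, 11): total = 1642
  Site D (16, 19): total = 1410
  Site E (0, 6): total = 2746
Minimum is at Site D with total 1410 blocks.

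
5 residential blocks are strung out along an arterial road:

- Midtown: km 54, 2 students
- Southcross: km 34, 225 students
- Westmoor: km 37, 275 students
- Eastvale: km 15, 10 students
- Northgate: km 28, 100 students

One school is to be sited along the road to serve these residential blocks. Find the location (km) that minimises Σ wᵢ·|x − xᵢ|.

For a sum of weighted absolute distances on a line, the optimum is the weighted median (not the mean). Total weight W = 612; half-weight = 306.
Sort by position and accumulate weight:
  km 15 (Eastvale, w=10) → cum 10
  km 28 (Northgate, w=100) → cum 110
  km 34 (Southcross, w=225) → cum 335  ≥ 306 → median here
  km 37 (Westmoor, w=275) → cum 610
  km 54 (Midtown, w=2) → cum 612
Optimal location: km 34.

x = 34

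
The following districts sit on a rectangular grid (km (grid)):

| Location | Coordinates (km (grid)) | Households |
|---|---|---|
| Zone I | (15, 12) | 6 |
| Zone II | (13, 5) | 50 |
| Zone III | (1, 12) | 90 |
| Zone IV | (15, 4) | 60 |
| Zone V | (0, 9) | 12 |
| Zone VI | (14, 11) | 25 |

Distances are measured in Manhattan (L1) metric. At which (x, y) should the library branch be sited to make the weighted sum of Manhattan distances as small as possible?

(13, 9)

Manhattan distance separates: Σwᵢ(|x−xᵢ|+|y−yᵢ|) = Σwᵢ|x−xᵢ| + Σwᵢ|y−yᵢ|, so x and y are optimised independently as 1-D weighted medians.
Total weight W = 243; half = 121.5.
x-coordinate, sorted with cumulative weight:
  x=0 (Zone V, w=12) cum 12
  x=1 (Zone III, w=90) cum 102
  x=13 (Zone II, w=50) cum 152  ← median
  x=14 (Zone VI, w=25) cum 177
  x=15 (Zone I, w=6) cum 183
  x=15 (Zone IV, w=60) cum 243
⇒ x* = 13
y-coordinate, sorted with cumulative weight:
  y=4 (Zone IV, w=60) cum 60
  y=5 (Zone II, w=50) cum 110
  y=9 (Zone V, w=12) cum 122  ← median
  y=11 (Zone VI, w=25) cum 147
  y=12 (Zone I, w=6) cum 153
  y=12 (Zone III, w=90) cum 243
⇒ y* = 9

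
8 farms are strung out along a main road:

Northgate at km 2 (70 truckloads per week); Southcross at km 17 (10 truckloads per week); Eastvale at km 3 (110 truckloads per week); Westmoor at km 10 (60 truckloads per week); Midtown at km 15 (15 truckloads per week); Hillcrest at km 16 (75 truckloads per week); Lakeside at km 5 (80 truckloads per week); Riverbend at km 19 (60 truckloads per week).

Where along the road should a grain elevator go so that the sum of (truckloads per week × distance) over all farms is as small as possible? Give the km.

x = 5

For a sum of weighted absolute distances on a line, the optimum is the weighted median (not the mean). Total weight W = 480; half-weight = 240.
Sort by position and accumulate weight:
  km 2 (Northgate, w=70) → cum 70
  km 3 (Eastvale, w=110) → cum 180
  km 5 (Lakeside, w=80) → cum 260  ≥ 240 → median here
  km 10 (Westmoor, w=60) → cum 320
  km 15 (Midtown, w=15) → cum 335
  km 16 (Hillcrest, w=75) → cum 410
  km 17 (Southcross, w=10) → cum 420
  km 19 (Riverbend, w=60) → cum 480
Optimal location: km 5.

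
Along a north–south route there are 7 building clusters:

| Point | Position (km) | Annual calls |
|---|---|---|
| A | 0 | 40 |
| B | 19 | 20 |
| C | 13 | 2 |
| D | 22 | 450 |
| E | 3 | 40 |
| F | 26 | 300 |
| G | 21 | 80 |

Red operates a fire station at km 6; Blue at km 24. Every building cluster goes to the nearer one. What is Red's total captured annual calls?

The indifferent point is the midpoint (6+24)/2 = 15; building clusters left of it (closer to Red at 6) go to Red, those right go to Blue.
  A at 0 (w=40) → Red
  E at 3 (w=40) → Red
  C at 13 (w=2) → Red
  B at 19 (w=20) → Blue
  G at 21 (w=80) → Blue
  D at 22 (w=450) → Blue
  F at 26 (w=300) → Blue
Red captures 82; Blue captures 850.

82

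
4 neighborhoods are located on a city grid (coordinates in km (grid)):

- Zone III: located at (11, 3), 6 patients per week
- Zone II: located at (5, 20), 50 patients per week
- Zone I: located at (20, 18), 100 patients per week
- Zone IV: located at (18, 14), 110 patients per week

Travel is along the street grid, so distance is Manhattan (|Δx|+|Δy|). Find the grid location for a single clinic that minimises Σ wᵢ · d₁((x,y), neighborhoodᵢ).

(18, 18)

Manhattan distance separates: Σwᵢ(|x−xᵢ|+|y−yᵢ|) = Σwᵢ|x−xᵢ| + Σwᵢ|y−yᵢ|, so x and y are optimised independently as 1-D weighted medians.
Total weight W = 266; half = 133.
x-coordinate, sorted with cumulative weight:
  x=5 (Zone II, w=50) cum 50
  x=11 (Zone III, w=6) cum 56
  x=18 (Zone IV, w=110) cum 166  ← median
  x=20 (Zone I, w=100) cum 266
⇒ x* = 18
y-coordinate, sorted with cumulative weight:
  y=3 (Zone III, w=6) cum 6
  y=14 (Zone IV, w=110) cum 116
  y=18 (Zone I, w=100) cum 216  ← median
  y=20 (Zone II, w=50) cum 266
⇒ y* = 18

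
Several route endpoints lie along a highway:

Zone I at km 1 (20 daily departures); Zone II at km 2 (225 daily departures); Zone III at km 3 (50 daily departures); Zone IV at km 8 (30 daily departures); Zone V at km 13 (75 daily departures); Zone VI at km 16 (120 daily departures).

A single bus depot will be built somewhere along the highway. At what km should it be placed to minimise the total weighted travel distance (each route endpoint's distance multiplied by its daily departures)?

For a sum of weighted absolute distances on a line, the optimum is the weighted median (not the mean). Total weight W = 520; half-weight = 260.
Sort by position and accumulate weight:
  km 1 (Zone I, w=20) → cum 20
  km 2 (Zone II, w=225) → cum 245
  km 3 (Zone III, w=50) → cum 295  ≥ 260 → median here
  km 8 (Zone IV, w=30) → cum 325
  km 13 (Zone V, w=75) → cum 400
  km 16 (Zone VI, w=120) → cum 520
Optimal location: km 3.

x = 3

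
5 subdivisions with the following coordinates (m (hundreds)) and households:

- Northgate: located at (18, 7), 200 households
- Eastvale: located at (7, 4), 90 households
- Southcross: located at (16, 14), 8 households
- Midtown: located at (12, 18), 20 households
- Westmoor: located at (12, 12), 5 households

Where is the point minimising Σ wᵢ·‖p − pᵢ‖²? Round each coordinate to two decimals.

(14.42, 7.10)

The minimiser of Σwᵢ‖p−pᵢ‖² is the weighted centroid p* = (Σwᵢpᵢ)/(Σwᵢ).
Σwᵢ = 323.
Σwᵢxᵢ = 200·18 + 90·7 + 8·16 + 20·12 + 5·12 = 4658.
Σwᵢyᵢ = 200·7 + 90·4 + 8·14 + 20·18 + 5·12 = 2292.
x* = 4658/323 = 14.42, y* = 2292/323 = 7.10.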